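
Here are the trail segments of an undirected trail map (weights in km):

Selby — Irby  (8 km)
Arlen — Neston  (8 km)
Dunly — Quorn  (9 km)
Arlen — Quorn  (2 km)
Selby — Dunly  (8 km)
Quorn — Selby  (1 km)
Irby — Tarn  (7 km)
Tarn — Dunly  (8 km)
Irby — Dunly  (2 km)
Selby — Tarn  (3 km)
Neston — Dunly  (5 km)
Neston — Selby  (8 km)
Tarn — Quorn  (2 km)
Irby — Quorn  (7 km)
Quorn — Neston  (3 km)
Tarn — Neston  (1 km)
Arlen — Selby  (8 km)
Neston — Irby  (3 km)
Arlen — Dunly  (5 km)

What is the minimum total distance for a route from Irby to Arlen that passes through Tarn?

8 km

Best Irby to Tarn: Irby → Neston → Tarn costing 4
Best Tarn to Arlen: Tarn → Quorn → Arlen costing 4
Total via Tarn: 4 + 4 = 8 km.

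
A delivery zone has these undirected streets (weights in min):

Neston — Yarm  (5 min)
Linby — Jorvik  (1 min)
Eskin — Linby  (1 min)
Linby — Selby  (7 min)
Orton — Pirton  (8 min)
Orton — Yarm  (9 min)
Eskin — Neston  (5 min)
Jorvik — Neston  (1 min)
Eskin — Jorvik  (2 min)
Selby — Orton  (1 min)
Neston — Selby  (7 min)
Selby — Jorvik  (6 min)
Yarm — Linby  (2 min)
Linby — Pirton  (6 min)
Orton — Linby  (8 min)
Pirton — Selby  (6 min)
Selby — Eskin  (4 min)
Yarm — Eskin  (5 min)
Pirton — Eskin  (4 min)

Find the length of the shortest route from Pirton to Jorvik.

Enumerating some paths:
Pirton → Linby → Jorvik: 6+1 = 7
Pirton → Eskin → Neston → Jorvik: 4+5+1 = 10
Pirton → Eskin → Jorvik: 4+2 = 6
Pirton → Linby → Eskin → Jorvik: 6+1+2 = 9
The minimum is 6 min via Pirton → Eskin → Jorvik.

6 min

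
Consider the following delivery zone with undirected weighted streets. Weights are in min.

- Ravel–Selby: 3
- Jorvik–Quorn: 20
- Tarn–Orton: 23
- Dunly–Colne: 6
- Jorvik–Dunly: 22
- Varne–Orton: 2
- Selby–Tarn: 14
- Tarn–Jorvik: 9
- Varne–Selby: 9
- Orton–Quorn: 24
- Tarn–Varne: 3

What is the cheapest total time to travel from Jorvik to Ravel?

24 min

Settle nodes by increasing distance from Jorvik:
Jorvik: 0
Tarn: 9  (via Jorvik)
Varne: 12  (via Tarn)
Orton: 14  (via Varne)
Quorn: 20  (via Jorvik)
Selby: 21  (via Varne)
Dunly: 22  (via Jorvik)
Ravel: 24  (via Selby)
Shortest route: Jorvik–Tarn–Varne–Selby–Ravel = 24 min.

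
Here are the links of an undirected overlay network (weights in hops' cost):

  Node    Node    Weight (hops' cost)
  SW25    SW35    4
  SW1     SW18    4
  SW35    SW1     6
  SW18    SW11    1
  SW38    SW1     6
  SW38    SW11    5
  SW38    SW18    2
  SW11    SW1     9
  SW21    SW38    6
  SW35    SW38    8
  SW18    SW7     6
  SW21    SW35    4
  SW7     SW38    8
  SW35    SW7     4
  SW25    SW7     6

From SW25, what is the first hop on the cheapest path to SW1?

Candidate routes:
SW25 → SW35 → SW1: 4+6 = 10
SW25 → SW7 → SW35 → SW1: 6+4+6 = 16
SW25 → SW7 → SW18 → SW1: 6+6+4 = 16
SW25 → SW35 → SW38 → SW1: 4+8+6 = 18
Cheapest is SW25 → SW35 → SW1 at 10 hops' cost.
So from SW25 the first move is to SW35.

SW35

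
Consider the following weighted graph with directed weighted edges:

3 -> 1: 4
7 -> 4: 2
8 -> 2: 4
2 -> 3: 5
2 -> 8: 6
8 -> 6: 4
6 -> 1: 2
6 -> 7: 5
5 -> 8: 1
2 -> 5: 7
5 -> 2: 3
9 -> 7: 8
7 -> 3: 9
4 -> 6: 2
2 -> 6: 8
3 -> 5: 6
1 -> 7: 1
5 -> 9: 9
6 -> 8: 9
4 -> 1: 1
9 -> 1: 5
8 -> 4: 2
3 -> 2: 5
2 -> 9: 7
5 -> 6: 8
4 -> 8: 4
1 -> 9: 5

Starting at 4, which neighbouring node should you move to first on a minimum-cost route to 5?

Compare a few routes:
4–8–2–5: 4+4+7 = 15
4–1–7–3–5: 1+1+9+6 = 17
The minimum is 15 via 4–8–2–5.
So from 4 the first move is to 8.

8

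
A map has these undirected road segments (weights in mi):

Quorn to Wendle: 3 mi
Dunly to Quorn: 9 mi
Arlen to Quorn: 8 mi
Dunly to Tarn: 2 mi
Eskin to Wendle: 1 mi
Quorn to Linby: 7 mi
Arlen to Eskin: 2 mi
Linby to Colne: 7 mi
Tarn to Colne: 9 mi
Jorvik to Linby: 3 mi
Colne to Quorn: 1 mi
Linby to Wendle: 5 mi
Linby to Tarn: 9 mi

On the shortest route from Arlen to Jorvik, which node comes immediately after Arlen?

Candidate routes:
Arlen–Eskin–Wendle–Linby–Jorvik: 2+1+5+3 = 11
Arlen–Eskin–Wendle–Quorn–Linby–Jorvik: 2+1+3+7+3 = 16
Arlen–Quorn–Linby–Jorvik: 8+7+3 = 18
Arlen–Eskin–Wendle–Quorn–Colne–Linby–Jorvik: 2+1+3+1+7+3 = 17
The minimum is 11 mi via Arlen–Eskin–Wendle–Linby–Jorvik.
So from Arlen the first move is to Eskin.

Eskin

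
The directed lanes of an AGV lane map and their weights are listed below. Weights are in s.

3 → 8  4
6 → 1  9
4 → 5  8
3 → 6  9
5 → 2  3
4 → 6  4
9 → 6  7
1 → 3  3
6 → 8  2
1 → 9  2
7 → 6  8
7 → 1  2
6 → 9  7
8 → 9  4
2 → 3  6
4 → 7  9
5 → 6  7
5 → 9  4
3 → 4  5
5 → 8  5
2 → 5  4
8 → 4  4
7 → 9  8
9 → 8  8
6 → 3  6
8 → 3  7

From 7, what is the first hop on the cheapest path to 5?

Enumerating some paths:
7 → 6 → 8 → 4 → 5: 8+2+4+8 = 22
7 → 1 → 9 → 8 → 4 → 5: 2+2+8+4+8 = 24
7 → 1 → 3 → 4 → 5: 2+3+5+8 = 18
7 → 1 → 3 → 8 → 4 → 5: 2+3+4+4+8 = 21
The minimum is 18 s via 7 → 1 → 3 → 4 → 5.
So from 7 the first move is to 1.

1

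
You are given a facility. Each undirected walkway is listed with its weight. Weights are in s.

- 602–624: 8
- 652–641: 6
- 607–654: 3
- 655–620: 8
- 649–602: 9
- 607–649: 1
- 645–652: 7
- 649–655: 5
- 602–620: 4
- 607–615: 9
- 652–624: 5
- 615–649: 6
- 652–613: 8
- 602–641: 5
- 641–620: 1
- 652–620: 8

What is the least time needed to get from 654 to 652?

24 s

Settle nodes by increasing distance from 654:
654: 0
607: 3  (via 654)
649: 4  (via 607)
655: 9  (via 649)
615: 10  (via 649)
602: 13  (via 649)
620: 17  (via 655)
641: 18  (via 602)
624: 21  (via 602)
652: 24  (via 641)
Shortest route: 654 → 607 → 649 → 602 → 641 → 652 = 24 s.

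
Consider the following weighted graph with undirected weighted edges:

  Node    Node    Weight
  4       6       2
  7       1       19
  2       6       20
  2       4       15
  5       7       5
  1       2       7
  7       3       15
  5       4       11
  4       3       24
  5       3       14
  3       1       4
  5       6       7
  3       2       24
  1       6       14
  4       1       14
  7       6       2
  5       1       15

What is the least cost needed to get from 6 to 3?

17

Settle nodes by increasing distance from 6:
6: 0
4: 2  (via 6)
7: 2  (via 6)
5: 7  (via 6)
1: 14  (via 6)
2: 17  (via 4)
3: 17  (via 7)
Shortest route: 6 → 7 → 3 = 17.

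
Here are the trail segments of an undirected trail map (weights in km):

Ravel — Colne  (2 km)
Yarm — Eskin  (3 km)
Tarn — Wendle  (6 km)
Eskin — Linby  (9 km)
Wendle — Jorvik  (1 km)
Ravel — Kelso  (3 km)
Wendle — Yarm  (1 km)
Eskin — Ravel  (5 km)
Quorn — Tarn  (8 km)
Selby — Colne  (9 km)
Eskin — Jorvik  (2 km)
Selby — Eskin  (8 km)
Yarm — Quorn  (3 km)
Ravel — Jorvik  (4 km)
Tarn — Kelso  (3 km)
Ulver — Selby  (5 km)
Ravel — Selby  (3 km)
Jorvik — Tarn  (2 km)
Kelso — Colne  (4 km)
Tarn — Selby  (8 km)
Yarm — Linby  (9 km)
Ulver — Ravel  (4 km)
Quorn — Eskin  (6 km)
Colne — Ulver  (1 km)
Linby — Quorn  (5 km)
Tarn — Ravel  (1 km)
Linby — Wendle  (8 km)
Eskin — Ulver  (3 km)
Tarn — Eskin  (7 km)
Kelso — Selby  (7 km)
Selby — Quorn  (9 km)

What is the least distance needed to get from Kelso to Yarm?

7 km

Enumerating some paths:
Kelso → Tarn → Jorvik → Wendle → Yarm: 3+2+1+1 = 7
Kelso → Ravel → Tarn → Jorvik → Wendle → Yarm: 3+1+2+1+1 = 8
Cheapest is Kelso → Tarn → Jorvik → Wendle → Yarm at 7 km.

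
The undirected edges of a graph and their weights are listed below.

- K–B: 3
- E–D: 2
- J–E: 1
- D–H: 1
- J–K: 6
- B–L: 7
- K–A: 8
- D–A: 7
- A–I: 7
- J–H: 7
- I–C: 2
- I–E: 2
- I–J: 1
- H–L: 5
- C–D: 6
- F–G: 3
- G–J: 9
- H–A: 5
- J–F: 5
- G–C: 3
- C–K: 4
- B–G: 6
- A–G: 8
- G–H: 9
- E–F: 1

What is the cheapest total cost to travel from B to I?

Compare a few routes:
B → K → J → I: 3+6+1 = 10
B → K → C → I: 3+4+2 = 9
Cheapest is B → K → C → I at 9.

9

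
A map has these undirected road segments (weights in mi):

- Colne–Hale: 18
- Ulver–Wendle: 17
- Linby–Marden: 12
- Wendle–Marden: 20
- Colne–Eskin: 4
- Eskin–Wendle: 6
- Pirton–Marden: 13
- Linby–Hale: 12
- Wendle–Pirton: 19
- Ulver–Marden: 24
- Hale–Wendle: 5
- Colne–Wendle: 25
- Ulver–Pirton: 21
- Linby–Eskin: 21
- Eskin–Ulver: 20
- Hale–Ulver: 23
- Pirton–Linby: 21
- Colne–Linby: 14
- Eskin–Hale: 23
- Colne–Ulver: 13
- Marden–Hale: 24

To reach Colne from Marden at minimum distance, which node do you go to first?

Linby

Candidate routes:
Marden - Linby - Colne: 12+14 = 26
Marden - Wendle - Eskin - Colne: 20+6+4 = 30
The minimum is 26 mi via Marden - Linby - Colne.
So from Marden the first move is to Linby.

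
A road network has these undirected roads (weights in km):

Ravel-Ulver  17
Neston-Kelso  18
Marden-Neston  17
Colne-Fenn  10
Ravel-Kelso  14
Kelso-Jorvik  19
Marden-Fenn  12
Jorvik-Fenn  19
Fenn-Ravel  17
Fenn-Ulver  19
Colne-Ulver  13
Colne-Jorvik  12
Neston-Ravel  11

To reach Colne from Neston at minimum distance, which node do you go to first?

Ravel

Candidate routes:
Neston - Marden - Fenn - Colne: 17+12+10 = 39
Neston - Ravel - Fenn - Colne: 11+17+10 = 38
Cheapest is Neston - Ravel - Fenn - Colne at 38 km.
So from Neston the first move is to Ravel.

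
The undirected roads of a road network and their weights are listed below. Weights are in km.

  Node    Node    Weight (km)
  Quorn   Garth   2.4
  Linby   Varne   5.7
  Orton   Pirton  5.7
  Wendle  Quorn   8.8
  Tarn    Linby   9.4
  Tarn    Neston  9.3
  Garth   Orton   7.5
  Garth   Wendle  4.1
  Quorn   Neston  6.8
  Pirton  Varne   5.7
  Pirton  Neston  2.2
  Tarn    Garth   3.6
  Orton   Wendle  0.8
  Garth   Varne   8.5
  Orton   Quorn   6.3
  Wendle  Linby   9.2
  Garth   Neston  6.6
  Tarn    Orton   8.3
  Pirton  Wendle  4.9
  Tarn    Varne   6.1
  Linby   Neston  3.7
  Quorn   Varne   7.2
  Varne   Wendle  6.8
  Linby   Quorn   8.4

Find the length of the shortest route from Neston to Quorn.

6.8 km

Candidate routes:
Neston → Quorn: 6.8 = 6.8
Neston → Garth → Quorn: 6.6+2.4 = 9
The minimum is 6.8 km via Neston → Quorn.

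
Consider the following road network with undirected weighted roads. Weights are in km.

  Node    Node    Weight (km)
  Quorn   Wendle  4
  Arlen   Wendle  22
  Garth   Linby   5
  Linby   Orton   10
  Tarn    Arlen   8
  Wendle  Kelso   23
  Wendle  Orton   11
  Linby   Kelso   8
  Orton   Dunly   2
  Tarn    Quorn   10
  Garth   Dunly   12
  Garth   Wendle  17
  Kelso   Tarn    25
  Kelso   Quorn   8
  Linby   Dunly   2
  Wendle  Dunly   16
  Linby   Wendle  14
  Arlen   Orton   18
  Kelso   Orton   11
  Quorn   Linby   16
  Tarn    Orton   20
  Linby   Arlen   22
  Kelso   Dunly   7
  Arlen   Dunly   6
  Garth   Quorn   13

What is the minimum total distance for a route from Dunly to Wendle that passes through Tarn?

28 km

Best Dunly to Tarn: Dunly–Arlen–Tarn costing 14
Best Tarn to Wendle: Tarn–Quorn–Wendle costing 14
Total via Tarn: 14 + 14 = 28 km.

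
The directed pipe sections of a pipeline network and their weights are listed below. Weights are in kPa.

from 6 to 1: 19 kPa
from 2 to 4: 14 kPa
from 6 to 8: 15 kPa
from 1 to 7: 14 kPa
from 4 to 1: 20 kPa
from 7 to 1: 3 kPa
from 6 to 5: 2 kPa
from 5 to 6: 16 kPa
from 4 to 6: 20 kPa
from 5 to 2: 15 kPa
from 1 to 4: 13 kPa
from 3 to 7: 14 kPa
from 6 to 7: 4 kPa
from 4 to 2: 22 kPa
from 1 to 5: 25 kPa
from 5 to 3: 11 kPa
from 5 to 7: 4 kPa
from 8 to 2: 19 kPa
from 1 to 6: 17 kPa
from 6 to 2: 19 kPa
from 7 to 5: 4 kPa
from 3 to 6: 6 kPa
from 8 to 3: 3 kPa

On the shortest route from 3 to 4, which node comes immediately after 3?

6

Enumerating some paths:
3 → 6 → 7 → 1 → 4: 6+4+3+13 = 26
3 → 6 → 5 → 7 → 1 → 4: 6+2+4+3+13 = 28
Cheapest is 3 → 6 → 7 → 1 → 4 at 26 kPa.
So from 3 the first move is to 6.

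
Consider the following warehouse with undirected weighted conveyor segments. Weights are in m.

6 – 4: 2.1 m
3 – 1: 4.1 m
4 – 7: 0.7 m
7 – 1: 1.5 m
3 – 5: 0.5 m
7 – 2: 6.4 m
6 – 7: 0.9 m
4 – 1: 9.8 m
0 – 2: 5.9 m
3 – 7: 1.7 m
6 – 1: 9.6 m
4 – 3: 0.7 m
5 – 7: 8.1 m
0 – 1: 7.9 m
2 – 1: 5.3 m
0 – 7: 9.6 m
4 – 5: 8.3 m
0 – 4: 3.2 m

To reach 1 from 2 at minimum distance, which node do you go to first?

1

Compare a few routes:
2 - 1: 5.3 = 5.3
2 - 0 - 4 - 7 - 1: 5.9+3.2+0.7+1.5 = 11.3
2 - 7 - 1: 6.4+1.5 = 7.9
Cheapest is 2 - 1 at 5.3 m.
So from 2 the first move is to 1.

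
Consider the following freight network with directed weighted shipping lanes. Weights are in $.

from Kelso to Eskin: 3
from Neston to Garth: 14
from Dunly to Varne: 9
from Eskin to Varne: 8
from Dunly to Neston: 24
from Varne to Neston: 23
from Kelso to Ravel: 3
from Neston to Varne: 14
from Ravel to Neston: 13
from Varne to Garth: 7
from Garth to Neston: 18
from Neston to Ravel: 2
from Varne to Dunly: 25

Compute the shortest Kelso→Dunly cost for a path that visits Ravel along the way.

$55

Shortest Kelso→Ravel: Kelso–Ravel = 3
Best Ravel to Dunly: Ravel–Neston–Varne–Dunly costing 52
Total via Ravel: 3 + 52 = $55.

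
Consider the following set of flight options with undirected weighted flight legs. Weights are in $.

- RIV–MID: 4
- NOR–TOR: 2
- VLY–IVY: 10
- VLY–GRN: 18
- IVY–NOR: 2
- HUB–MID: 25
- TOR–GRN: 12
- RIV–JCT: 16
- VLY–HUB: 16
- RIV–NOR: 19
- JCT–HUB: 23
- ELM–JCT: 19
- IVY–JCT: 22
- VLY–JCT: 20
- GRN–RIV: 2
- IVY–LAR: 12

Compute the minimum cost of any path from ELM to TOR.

$45

Settle nodes by increasing distance from ELM:
ELM: 0
JCT: 19  (via ELM)
RIV: 35  (via JCT)
GRN: 37  (via RIV)
VLY: 39  (via JCT)
MID: 39  (via RIV)
IVY: 41  (via JCT)
HUB: 42  (via JCT)
NOR: 43  (via IVY)
TOR: 45  (via NOR)
Shortest route: ELM–JCT–IVY–NOR–TOR = $45.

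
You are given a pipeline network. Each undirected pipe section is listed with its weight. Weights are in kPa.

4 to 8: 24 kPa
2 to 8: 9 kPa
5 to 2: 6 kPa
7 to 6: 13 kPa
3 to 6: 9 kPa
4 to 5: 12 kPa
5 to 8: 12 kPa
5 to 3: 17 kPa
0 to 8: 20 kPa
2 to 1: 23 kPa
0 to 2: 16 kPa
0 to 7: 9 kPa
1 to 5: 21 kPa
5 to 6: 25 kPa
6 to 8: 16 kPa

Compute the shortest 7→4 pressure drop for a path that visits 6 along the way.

Best 7 to 6: 7 → 6 costing 13
Best 6 to 4: 6 → 5 → 4 costing 37
Total via 6: 13 + 37 = 50 kPa.

50 kPa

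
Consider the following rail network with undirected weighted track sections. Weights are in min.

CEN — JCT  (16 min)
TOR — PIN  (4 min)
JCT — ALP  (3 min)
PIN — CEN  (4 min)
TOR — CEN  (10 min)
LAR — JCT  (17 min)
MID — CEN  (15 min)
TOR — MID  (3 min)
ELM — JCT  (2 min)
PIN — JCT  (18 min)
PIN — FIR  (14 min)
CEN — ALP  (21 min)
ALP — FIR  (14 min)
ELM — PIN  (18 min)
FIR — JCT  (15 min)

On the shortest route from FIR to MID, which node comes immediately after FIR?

PIN

Enumerating some paths:
FIR → PIN → CEN → MID: 14+4+15 = 33
FIR → PIN → CEN → TOR → MID: 14+4+10+3 = 31
FIR → PIN → TOR → MID: 14+4+3 = 21
FIR → JCT → PIN → TOR → MID: 15+18+4+3 = 40
The minimum is 21 min via FIR → PIN → TOR → MID.
So from FIR the first move is to PIN.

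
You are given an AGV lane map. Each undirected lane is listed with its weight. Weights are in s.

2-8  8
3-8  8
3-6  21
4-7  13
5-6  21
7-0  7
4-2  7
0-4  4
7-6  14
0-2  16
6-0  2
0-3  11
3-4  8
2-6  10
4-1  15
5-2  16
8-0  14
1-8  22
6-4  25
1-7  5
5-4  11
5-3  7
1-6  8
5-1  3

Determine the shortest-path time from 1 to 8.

18 s

Settle nodes by increasing distance from 1:
1: 0
5: 3  (via 1)
7: 5  (via 1)
6: 8  (via 1)
0: 10  (via 6)
3: 10  (via 5)
4: 14  (via 5)
2: 18  (via 6)
8: 18  (via 3)
Shortest route: 1–5–3–8 = 18 s.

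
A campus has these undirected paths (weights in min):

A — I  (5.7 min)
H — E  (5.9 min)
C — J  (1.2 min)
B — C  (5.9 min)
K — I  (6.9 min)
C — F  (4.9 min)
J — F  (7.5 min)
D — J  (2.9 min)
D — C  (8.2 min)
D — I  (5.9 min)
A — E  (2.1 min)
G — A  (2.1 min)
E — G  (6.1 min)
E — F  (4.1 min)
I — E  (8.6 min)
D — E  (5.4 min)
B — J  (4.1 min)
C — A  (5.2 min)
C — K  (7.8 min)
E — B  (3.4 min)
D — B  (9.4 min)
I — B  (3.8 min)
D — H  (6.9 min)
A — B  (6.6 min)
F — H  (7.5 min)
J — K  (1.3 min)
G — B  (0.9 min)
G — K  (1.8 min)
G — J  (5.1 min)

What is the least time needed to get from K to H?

Candidate routes:
K → G → E → H: 1.8+6.1+5.9 = 13.8
K → G → A → E → H: 1.8+2.1+2.1+5.9 = 11.9
K → J → D → H: 1.3+2.9+6.9 = 11.1
K → G → B → E → H: 1.8+0.9+3.4+5.9 = 12
Cheapest is K → J → D → H at 11.1 min.

11.1 min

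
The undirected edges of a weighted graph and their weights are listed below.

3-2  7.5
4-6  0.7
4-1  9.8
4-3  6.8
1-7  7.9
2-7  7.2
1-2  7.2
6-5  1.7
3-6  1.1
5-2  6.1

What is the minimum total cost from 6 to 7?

Running Dijkstra from 6:
6: 0
4: 0.7  (via 6)
3: 1.1  (via 6)
5: 1.7  (via 6)
2: 7.8  (via 5)
1: 10.5  (via 4)
7: 15  (via 2)
Shortest route: 6 → 5 → 2 → 7 = 15.

15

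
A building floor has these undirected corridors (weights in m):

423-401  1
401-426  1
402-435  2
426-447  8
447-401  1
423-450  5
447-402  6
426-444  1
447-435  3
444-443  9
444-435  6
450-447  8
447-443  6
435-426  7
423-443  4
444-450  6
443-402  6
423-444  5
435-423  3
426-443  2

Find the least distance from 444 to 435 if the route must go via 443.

10 m

Best 444 to 443: 444–426–443 costing 3
Best 443 to 435: 443–423–435 costing 7
Total via 443: 3 + 7 = 10 m.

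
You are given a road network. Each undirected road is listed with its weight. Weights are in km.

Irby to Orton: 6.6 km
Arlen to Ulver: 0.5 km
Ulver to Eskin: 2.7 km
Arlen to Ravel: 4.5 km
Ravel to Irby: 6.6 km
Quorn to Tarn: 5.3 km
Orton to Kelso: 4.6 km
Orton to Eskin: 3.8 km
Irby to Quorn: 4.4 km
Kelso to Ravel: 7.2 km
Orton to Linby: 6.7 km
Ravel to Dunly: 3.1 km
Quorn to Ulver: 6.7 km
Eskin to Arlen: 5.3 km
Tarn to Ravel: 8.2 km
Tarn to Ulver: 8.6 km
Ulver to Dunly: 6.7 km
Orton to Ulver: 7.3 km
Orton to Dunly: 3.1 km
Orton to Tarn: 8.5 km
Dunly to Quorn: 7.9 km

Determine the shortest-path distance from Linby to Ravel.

Enumerating some paths:
Linby → Orton → Dunly → Ravel: 6.7+3.1+3.1 = 12.9
Linby → Orton → Eskin → Ulver → Arlen → Ravel: 6.7+3.8+2.7+0.5+4.5 = 18.2
Cheapest is Linby → Orton → Dunly → Ravel at 12.9 km.

12.9 km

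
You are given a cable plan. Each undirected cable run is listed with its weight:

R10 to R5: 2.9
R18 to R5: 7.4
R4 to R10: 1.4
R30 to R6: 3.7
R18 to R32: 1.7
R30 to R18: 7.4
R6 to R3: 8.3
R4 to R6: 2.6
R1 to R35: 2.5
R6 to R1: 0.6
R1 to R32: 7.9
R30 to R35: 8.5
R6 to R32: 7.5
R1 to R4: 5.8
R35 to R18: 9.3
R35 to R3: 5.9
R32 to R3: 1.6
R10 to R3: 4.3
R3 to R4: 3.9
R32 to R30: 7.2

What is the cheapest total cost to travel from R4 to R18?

Candidate routes:
R4 → R10 → R3 → R32 → R18: 1.4+4.3+1.6+1.7 = 9
R4 → R3 → R32 → R18: 3.9+1.6+1.7 = 7.2
The minimum is 7.2 via R4 → R3 → R32 → R18.

7.2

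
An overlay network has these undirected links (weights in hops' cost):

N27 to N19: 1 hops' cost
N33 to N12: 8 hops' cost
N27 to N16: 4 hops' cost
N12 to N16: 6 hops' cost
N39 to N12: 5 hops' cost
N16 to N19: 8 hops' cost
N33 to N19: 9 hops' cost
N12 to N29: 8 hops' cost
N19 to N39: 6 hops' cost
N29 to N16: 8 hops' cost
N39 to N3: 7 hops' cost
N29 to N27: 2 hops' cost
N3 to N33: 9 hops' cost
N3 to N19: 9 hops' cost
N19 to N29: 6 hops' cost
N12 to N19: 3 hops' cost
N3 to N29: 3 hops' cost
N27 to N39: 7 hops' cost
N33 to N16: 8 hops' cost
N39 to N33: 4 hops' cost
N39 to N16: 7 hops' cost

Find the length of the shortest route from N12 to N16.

Compare a few routes:
N12–N16: 6 = 6
N12–N19–N27–N16: 3+1+4 = 8
Cheapest is N12–N16 at 6 hops' cost.

6 hops' cost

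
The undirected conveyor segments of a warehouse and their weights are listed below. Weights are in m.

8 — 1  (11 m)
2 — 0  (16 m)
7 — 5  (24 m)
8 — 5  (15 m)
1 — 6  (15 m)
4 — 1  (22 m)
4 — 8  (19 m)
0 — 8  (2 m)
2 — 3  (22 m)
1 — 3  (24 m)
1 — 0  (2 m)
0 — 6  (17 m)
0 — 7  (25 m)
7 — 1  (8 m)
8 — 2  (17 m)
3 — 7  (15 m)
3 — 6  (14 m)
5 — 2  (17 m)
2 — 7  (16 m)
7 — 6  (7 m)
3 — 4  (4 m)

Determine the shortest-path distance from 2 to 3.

22 m

Enumerating some paths:
2 - 8 - 4 - 3: 17+19+4 = 40
2 - 3: 22 = 22
2 - 7 - 3: 16+15 = 31
2 - 7 - 6 - 3: 16+7+14 = 37
Cheapest is 2 - 3 at 22 m.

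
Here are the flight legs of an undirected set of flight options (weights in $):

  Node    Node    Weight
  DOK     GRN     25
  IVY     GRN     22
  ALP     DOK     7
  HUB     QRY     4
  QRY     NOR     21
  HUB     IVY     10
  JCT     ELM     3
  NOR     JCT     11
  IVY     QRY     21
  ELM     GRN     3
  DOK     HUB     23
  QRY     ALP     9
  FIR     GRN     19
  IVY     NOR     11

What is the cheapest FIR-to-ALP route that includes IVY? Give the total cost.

Best FIR to IVY: FIR–GRN–IVY costing 41
Shortest IVY→ALP: IVY–HUB–QRY–ALP = 23
Total via IVY: 41 + 23 = $64.

$64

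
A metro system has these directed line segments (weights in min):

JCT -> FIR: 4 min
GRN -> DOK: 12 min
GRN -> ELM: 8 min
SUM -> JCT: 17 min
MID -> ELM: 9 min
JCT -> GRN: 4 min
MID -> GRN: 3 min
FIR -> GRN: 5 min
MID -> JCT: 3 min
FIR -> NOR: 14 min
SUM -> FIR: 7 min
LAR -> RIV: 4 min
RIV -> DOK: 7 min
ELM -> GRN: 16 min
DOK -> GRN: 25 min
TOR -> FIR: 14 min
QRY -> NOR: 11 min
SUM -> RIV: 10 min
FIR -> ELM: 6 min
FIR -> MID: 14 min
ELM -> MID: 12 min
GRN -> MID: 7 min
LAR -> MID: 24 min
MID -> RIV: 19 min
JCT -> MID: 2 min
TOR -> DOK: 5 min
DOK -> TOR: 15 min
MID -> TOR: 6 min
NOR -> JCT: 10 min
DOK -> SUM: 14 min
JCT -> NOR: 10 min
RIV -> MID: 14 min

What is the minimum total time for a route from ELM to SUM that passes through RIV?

Best ELM to RIV: ELM–MID–RIV costing 31
Shortest RIV→SUM: RIV–DOK–SUM = 21
Total via RIV: 31 + 21 = 52 min.

52 min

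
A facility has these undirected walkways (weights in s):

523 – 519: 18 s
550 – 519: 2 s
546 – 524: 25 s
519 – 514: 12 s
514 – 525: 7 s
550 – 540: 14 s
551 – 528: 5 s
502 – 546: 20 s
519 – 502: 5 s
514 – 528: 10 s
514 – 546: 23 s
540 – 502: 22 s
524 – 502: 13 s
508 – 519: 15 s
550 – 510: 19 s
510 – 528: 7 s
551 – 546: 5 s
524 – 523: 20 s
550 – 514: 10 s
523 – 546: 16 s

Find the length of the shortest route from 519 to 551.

27 s

Compare a few routes:
519 → 502 → 546 → 551: 5+20+5 = 30
519 → 550 → 510 → 528 → 551: 2+19+7+5 = 33
519 → 523 → 546 → 551: 18+16+5 = 39
519 → 514 → 528 → 551: 12+10+5 = 27
Cheapest is 519 → 514 → 528 → 551 at 27 s.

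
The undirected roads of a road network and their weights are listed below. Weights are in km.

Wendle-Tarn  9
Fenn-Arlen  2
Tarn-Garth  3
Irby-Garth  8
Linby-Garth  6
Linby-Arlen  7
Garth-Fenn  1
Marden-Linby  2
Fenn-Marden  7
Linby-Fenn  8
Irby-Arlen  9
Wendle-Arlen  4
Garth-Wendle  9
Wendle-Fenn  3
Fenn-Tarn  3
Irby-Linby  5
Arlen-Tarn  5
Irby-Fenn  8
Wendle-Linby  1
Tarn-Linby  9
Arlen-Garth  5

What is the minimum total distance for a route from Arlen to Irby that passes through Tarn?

16 km

Shortest Arlen→Tarn: Arlen → Tarn = 5
Shortest Tarn→Irby: Tarn → Garth → Irby = 11
Total via Tarn: 5 + 11 = 16 km.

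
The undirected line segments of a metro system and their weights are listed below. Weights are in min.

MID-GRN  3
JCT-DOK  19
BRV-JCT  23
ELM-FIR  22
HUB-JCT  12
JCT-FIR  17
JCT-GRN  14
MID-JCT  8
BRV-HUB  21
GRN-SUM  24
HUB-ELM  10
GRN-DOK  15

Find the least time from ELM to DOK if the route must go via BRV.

73 min

Best ELM to BRV: ELM → HUB → BRV costing 31
Shortest BRV→DOK: BRV → JCT → DOK = 42
Total via BRV: 31 + 42 = 73 min.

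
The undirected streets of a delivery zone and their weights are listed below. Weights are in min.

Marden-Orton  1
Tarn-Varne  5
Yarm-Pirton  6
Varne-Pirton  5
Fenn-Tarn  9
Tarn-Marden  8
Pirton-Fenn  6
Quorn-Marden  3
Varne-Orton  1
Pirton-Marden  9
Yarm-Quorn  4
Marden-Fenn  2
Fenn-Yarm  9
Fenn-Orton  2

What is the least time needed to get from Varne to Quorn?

5 min

Running Dijkstra from Varne:
Varne: 0
Orton: 1  (via Varne)
Marden: 2  (via Orton)
Fenn: 3  (via Orton)
Quorn: 5  (via Marden)
Shortest route: Varne–Orton–Marden–Quorn = 5 min.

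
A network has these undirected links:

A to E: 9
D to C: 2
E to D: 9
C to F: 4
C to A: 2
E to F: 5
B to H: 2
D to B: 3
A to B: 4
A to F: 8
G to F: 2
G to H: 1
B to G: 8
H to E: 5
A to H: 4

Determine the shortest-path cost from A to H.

4

Compare a few routes:
A → B → H: 4+2 = 6
A → C → D → B → H: 2+2+3+2 = 9
A → H: 4 = 4
A → C → F → G → H: 2+4+2+1 = 9
The minimum is 4 via A → H.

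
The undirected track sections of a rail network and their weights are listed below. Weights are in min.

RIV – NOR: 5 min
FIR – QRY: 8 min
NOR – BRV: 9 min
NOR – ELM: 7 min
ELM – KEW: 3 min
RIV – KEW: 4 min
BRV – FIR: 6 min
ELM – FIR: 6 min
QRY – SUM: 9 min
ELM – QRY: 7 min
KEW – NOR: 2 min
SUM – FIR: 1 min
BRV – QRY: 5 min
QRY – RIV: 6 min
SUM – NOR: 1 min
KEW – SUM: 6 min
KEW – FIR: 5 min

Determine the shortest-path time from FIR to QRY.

8 min

Running Dijkstra from FIR:
FIR: 0
SUM: 1  (via FIR)
NOR: 2  (via SUM)
KEW: 4  (via NOR)
ELM: 6  (via FIR)
BRV: 6  (via FIR)
RIV: 7  (via NOR)
QRY: 8  (via FIR)
Shortest route: FIR → QRY = 8 min.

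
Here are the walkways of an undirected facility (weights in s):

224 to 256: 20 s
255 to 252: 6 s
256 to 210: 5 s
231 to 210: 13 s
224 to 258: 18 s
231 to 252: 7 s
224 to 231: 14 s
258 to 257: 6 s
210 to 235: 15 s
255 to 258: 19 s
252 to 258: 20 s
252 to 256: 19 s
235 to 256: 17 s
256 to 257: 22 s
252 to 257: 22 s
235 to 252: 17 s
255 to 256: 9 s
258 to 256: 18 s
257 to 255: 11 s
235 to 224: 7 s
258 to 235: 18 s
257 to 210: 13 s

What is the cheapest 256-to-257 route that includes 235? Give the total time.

Shortest 256→235: 256 → 235 = 17
Shortest 235→257: 235 → 258 → 257 = 24
Total via 235: 17 + 24 = 41 s.

41 s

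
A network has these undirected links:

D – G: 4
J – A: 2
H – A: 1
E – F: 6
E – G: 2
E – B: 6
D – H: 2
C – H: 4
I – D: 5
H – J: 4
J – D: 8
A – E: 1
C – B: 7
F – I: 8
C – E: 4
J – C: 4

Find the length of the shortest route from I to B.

Shortest distances from I:
I: 0
D: 5  (via I)
H: 7  (via D)
A: 8  (via H)
F: 8  (via I)
E: 9  (via A)
G: 9  (via D)
J: 10  (via A)
C: 11  (via H)
B: 15  (via E)
Shortest route: I → D → H → A → E → B = 15.

15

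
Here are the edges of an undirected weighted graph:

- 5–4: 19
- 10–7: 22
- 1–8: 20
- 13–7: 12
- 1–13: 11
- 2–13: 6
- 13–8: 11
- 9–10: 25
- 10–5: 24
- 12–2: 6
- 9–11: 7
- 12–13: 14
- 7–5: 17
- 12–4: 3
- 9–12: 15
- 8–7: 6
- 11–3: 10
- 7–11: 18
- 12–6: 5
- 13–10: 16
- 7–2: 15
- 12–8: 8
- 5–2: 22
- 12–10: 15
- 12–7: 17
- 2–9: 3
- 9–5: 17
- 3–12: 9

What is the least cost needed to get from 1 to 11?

27

Candidate routes:
1–13–2–9–11: 11+6+3+7 = 27
1–13–2–12–3–11: 11+6+6+9+10 = 42
1–13–7–11: 11+12+18 = 41
1–13–12–2–9–11: 11+14+6+3+7 = 41
The minimum is 27 via 1–13–2–9–11.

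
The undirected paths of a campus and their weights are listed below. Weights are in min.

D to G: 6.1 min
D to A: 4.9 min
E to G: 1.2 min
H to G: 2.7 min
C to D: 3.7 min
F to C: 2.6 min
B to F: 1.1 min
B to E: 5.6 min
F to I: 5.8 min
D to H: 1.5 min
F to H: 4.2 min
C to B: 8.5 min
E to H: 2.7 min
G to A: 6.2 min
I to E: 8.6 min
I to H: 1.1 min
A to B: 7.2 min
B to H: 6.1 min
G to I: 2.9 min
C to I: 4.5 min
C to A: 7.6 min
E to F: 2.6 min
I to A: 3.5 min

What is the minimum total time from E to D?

Running Dijkstra from E:
E: 0
G: 1.2  (via E)
F: 2.6  (via E)
H: 2.7  (via E)
B: 3.7  (via F)
I: 3.8  (via H)
D: 4.2  (via H)
Shortest route: E → H → D = 4.2 min.

4.2 min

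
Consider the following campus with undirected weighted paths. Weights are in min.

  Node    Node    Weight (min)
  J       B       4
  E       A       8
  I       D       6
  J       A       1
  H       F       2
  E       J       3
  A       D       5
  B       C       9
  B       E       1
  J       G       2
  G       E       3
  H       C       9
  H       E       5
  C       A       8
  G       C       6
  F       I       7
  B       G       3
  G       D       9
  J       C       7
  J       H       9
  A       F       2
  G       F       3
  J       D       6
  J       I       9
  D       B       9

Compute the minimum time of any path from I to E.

Candidate routes:
I - J - G - E: 9+2+3 = 14
I - F - A - J - E: 7+2+1+3 = 13
I - F - G - E: 7+3+3 = 13
I - J - E: 9+3 = 12
The minimum is 12 min via I - J - E.

12 min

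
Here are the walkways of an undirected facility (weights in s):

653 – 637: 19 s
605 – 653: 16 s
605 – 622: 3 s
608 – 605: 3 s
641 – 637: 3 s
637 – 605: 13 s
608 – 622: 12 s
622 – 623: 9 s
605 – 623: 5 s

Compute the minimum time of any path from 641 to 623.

21 s

Enumerating some paths:
641 - 637 - 605 - 622 - 623: 3+13+3+9 = 28
641 - 637 - 605 - 608 - 622 - 623: 3+13+3+12+9 = 40
641 - 637 - 605 - 623: 3+13+5 = 21
The minimum is 21 s via 641 - 637 - 605 - 623.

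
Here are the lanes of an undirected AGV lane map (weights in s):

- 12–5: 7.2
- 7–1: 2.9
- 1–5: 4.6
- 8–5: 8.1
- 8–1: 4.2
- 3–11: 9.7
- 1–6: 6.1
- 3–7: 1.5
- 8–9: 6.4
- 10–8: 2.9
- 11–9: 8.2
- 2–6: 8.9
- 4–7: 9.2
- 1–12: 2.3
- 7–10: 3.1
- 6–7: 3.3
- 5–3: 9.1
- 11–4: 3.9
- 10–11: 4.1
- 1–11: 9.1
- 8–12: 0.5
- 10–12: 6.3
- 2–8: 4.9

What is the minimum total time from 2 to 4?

Settle nodes by increasing distance from 2:
2: 0
8: 4.9  (via 2)
12: 5.4  (via 8)
1: 7.7  (via 12)
10: 7.8  (via 8)
6: 8.9  (via 2)
7: 10.6  (via 1)
9: 11.3  (via 8)
11: 11.9  (via 10)
3: 12.1  (via 7)
5: 12.3  (via 1)
4: 15.8  (via 11)
Shortest route: 2–8–10–11–4 = 15.8 s.

15.8 s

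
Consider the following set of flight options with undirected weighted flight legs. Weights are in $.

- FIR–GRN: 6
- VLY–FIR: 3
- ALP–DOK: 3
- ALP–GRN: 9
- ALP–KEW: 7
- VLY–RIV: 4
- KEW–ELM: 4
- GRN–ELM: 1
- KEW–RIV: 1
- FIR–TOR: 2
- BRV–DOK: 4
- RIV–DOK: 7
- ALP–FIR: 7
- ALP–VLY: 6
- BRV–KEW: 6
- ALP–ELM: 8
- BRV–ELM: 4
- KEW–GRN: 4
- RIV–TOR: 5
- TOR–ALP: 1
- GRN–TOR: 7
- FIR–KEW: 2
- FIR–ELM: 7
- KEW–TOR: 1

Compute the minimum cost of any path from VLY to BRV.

Shortest distances from VLY:
VLY: 0
FIR: 3  (via VLY)
RIV: 4  (via VLY)
KEW: 5  (via FIR)
TOR: 5  (via FIR)
ALP: 6  (via VLY)
DOK: 9  (via ALP)
GRN: 9  (via FIR)
ELM: 9  (via KEW)
BRV: 11  (via KEW)
Shortest route: VLY → FIR → KEW → BRV = $11.

$11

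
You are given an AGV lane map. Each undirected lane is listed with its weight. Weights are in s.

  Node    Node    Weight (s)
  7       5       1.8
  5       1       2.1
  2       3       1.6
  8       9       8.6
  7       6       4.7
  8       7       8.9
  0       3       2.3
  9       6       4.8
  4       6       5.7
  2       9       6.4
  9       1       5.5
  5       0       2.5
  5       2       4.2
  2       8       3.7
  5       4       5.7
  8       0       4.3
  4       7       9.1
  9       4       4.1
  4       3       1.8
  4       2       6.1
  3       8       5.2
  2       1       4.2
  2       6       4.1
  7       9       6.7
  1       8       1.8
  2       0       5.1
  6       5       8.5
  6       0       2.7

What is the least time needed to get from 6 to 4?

Enumerating some paths:
6 - 0 - 3 - 4: 2.7+2.3+1.8 = 6.8
6 - 9 - 4: 4.8+4.1 = 8.9
6 - 2 - 3 - 4: 4.1+1.6+1.8 = 7.5
6 - 4: 5.7 = 5.7
The minimum is 5.7 s via 6 - 4.

5.7 s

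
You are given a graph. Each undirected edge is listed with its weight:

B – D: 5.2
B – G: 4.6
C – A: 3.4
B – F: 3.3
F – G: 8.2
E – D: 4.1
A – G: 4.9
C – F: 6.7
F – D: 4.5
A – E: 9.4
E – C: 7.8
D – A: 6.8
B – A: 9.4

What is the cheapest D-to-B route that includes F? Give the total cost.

7.8

Best D to F: D → F costing 4.5
Best F to B: F → B costing 3.3
Total via F: 4.5 + 3.3 = 7.8.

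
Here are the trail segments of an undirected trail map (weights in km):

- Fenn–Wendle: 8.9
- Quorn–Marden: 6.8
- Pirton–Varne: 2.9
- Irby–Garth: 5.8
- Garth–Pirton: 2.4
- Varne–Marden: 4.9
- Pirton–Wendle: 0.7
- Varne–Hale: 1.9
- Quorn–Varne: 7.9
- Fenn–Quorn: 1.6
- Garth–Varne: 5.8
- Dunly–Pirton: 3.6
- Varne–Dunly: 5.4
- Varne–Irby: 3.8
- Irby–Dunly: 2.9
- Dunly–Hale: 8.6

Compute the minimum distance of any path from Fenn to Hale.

11.4 km

Running Dijkstra from Fenn:
Fenn: 0
Quorn: 1.6  (via Fenn)
Marden: 8.4  (via Quorn)
Wendle: 8.9  (via Fenn)
Varne: 9.5  (via Quorn)
Pirton: 9.6  (via Wendle)
Hale: 11.4  (via Varne)
Shortest route: Fenn–Quorn–Varne–Hale = 11.4 km.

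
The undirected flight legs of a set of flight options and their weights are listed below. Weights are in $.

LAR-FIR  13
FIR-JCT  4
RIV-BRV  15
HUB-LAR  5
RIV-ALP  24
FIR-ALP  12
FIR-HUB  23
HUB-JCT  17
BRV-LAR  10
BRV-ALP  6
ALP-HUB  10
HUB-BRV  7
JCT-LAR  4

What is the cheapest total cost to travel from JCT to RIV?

Running Dijkstra from JCT:
JCT: 0
LAR: 4  (via JCT)
FIR: 4  (via JCT)
HUB: 9  (via LAR)
BRV: 14  (via LAR)
ALP: 16  (via FIR)
RIV: 29  (via BRV)
Shortest route: JCT–LAR–BRV–RIV = $29.

$29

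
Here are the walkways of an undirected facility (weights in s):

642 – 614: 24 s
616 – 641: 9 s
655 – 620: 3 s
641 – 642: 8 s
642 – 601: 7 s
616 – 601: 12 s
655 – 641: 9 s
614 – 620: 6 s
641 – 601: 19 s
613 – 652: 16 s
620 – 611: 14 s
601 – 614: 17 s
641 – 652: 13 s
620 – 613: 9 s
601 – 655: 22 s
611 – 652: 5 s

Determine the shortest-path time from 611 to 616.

27 s

Compare a few routes:
611 - 620 - 655 - 641 - 616: 14+3+9+9 = 35
611 - 652 - 641 - 616: 5+13+9 = 27
Cheapest is 611 - 652 - 641 - 616 at 27 s.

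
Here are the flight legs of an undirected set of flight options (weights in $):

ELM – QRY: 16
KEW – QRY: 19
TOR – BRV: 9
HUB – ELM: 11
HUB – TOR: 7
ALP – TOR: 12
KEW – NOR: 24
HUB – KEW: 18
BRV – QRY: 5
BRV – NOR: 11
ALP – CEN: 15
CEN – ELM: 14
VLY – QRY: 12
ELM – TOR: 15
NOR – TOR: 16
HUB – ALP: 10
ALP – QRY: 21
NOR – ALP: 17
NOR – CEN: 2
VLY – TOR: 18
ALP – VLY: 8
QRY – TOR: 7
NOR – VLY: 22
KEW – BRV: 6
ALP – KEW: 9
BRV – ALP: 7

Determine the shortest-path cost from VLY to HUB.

Compare a few routes:
VLY–TOR–HUB: 18+7 = 25
VLY–ALP–HUB: 8+10 = 18
Cheapest is VLY–ALP–HUB at $18.

$18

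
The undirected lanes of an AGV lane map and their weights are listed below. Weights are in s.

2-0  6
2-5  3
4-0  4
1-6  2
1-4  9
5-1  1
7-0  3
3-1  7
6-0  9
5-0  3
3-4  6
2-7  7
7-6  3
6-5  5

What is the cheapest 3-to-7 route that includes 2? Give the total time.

18 s

Shortest 3→2: 3–1–5–2 = 11
Best 2 to 7: 2–7 costing 7
Total via 2: 11 + 7 = 18 s.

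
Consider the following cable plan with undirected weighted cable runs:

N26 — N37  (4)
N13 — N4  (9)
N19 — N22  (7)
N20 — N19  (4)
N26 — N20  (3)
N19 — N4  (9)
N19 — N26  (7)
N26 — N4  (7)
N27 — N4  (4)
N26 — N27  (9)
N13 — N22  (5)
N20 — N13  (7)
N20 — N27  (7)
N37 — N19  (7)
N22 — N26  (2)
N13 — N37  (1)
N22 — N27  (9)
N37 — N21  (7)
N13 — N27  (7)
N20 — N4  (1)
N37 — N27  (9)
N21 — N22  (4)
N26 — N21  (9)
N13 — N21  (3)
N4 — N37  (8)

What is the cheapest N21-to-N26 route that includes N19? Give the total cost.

Shortest N21→N19: N21 → N13 → N37 → N19 = 11
Best N19 to N26: N19 → N26 costing 7
Total via N19: 11 + 7 = 18.

18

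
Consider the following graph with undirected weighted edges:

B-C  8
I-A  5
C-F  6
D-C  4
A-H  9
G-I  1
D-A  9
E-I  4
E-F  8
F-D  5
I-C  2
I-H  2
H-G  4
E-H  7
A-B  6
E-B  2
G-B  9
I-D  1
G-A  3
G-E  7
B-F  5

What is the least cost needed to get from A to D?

5

Running Dijkstra from A:
A: 0
G: 3  (via A)
I: 4  (via G)
D: 5  (via I)
Shortest route: A → G → I → D = 5.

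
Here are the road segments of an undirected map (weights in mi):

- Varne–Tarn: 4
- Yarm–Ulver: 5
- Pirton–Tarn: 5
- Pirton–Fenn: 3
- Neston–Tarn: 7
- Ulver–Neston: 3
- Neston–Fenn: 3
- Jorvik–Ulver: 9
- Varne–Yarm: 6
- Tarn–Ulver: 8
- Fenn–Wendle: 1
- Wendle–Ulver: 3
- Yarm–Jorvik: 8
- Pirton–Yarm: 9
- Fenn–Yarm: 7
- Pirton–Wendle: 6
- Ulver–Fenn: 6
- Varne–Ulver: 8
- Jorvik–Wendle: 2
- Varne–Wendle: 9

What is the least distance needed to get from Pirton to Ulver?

Enumerating some paths:
Pirton - Fenn - Wendle - Ulver: 3+1+3 = 7
Pirton - Fenn - Ulver: 3+6 = 9
The minimum is 7 mi via Pirton - Fenn - Wendle - Ulver.

7 mi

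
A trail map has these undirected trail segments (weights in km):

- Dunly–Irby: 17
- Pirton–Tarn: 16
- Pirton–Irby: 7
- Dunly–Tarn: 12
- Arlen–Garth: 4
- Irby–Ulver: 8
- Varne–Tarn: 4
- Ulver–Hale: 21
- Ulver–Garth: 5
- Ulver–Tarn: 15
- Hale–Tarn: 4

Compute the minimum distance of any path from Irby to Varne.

27 km

Running Dijkstra from Irby:
Irby: 0
Pirton: 7  (via Irby)
Ulver: 8  (via Irby)
Garth: 13  (via Ulver)
Dunly: 17  (via Irby)
Arlen: 17  (via Garth)
Tarn: 23  (via Pirton)
Hale: 27  (via Tarn)
Varne: 27  (via Tarn)
Shortest route: Irby → Pirton → Tarn → Varne = 27 km.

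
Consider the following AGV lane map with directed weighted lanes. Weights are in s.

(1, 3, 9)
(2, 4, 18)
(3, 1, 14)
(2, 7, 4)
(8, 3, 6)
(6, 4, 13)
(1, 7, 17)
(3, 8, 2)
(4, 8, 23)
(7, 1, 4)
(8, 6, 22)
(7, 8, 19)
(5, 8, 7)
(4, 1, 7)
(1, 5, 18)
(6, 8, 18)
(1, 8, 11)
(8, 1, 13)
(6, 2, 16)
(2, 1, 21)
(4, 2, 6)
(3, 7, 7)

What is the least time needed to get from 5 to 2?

45 s

Settle nodes by increasing distance from 5:
5: 0
8: 7  (via 5)
3: 13  (via 8)
1: 20  (via 8)
7: 20  (via 3)
6: 29  (via 8)
4: 42  (via 6)
2: 45  (via 6)
Shortest route: 5 → 8 → 6 → 2 = 45 s.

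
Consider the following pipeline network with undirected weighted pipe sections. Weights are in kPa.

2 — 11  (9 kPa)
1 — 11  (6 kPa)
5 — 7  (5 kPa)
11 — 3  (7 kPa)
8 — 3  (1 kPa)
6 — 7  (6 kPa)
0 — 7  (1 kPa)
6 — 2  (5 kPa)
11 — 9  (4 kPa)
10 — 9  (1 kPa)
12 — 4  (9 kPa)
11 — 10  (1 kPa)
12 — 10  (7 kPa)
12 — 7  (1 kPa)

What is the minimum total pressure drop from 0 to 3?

Running Dijkstra from 0:
0: 0
7: 1  (via 0)
12: 2  (via 7)
5: 6  (via 7)
6: 7  (via 7)
10: 9  (via 12)
9: 10  (via 10)
11: 10  (via 10)
4: 11  (via 12)
2: 12  (via 6)
1: 16  (via 11)
3: 17  (via 11)
Shortest route: 0 → 7 → 12 → 10 → 11 → 3 = 17 kPa.

17 kPa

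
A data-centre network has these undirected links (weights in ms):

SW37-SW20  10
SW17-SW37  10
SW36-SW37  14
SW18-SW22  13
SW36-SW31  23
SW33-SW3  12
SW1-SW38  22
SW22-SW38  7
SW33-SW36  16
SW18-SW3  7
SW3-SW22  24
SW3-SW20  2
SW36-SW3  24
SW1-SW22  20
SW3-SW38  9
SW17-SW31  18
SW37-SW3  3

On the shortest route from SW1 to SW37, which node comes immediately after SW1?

SW38

Enumerating some paths:
SW1 → SW38 → SW3 → SW37: 22+9+3 = 34
SW1 → SW22 → SW38 → SW3 → SW37: 20+7+9+3 = 39
SW1 → SW22 → SW18 → SW3 → SW37: 20+13+7+3 = 43
The minimum is 34 ms via SW1 → SW38 → SW3 → SW37.
So from SW1 the first move is to SW38.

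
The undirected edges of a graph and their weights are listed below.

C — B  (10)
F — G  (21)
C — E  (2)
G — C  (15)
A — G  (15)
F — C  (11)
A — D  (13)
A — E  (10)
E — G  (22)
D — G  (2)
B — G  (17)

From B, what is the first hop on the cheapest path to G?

G

Compare a few routes:
B - G: 17 = 17
B - C - E - G: 10+2+22 = 34
B - C - G: 10+15 = 25
B - C - E - A - D - G: 10+2+10+13+2 = 37
The minimum is 17 via B - G.
So from B the first move is to G.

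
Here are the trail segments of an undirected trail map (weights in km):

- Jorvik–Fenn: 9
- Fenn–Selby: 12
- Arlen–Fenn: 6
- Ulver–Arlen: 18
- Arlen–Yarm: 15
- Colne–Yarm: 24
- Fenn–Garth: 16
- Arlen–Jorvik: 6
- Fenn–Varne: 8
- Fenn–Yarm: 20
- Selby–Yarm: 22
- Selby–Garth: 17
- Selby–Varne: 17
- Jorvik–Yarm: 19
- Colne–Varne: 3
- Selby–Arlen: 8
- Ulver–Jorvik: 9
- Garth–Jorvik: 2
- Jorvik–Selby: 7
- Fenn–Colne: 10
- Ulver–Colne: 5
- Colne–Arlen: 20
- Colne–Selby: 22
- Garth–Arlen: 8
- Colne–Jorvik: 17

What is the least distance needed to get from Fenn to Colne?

10 km

Candidate routes:
Fenn - Jorvik - Ulver - Colne: 9+9+5 = 23
Fenn - Colne: 10 = 10
Fenn - Varne - Colne: 8+3 = 11
Cheapest is Fenn - Colne at 10 km.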